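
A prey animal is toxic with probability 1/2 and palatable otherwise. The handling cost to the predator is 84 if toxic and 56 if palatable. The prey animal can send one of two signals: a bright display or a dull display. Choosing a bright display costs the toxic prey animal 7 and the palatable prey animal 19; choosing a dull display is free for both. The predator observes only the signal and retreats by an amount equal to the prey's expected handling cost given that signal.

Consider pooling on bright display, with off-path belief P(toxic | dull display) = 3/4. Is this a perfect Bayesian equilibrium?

No

On the equilibrium path (bright display) the predator holds the prior 1/2 and pays 1/2·84 + 1/2·56 = 70. Off-path (dull display) belief 3/4 gives 3/4·84 + 1/4·56 = 77.
Toxic: bright display gives 70 − 7 = 63; dull display gives 77 − 0 = 77. Deviates. ✗
Palatable: bright display gives 70 − 19 = 51; dull display gives 77 − 0 = 77. Deviates. ✗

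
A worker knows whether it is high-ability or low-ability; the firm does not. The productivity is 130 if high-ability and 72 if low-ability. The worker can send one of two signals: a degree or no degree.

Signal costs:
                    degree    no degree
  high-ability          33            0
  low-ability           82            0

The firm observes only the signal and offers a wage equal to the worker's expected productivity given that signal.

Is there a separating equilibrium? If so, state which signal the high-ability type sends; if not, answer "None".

degree

Try high-ability → degree, low-ability → no degree:
  If types separate, degree earns payment 130 and no degree earns 72.
  High-ability: degree gives 130 − 33 = 97; no degree gives 72 − 0 = 72. No deviation. ✓
  Low-ability: no degree gives 72 − 0 = 72; degree gives 130 − 82 = 48. No deviation. ✓
Both hold — the high-ability type sends degree.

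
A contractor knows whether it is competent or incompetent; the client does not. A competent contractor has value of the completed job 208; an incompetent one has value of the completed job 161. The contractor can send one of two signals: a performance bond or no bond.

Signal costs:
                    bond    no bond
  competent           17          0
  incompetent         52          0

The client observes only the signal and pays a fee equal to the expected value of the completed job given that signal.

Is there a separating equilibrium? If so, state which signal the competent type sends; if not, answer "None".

Try competent → bond, incompetent → no bond:
  Under separation the client infers type exactly: bond → competent (pays 208), no bond → incompetent (pays 161).
  Competent: bond gives 208 − 17 = 191; no bond gives 161 − 0 = 161. No deviation. ✓
  Incompetent: no bond gives 161 − 0 = 161; bond gives 208 − 52 = 156. No deviation. ✓
Both hold — the competent type sends bond.

bond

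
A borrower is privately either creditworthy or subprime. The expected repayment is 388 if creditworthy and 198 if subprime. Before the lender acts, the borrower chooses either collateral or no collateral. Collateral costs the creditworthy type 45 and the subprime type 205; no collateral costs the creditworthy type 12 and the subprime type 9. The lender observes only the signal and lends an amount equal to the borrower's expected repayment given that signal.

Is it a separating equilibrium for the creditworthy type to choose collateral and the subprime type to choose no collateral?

If types separate, collateral earns payment 388 and no collateral earns 198.
Creditworthy: collateral gives 388 − 45 = 343; no collateral gives 198 − 12 = 186. No deviation. ✓
Subprime: no collateral gives 198 − 9 = 189; collateral gives 388 − 205 = 183. No deviation. ✓
Both incentive constraints hold.

Yes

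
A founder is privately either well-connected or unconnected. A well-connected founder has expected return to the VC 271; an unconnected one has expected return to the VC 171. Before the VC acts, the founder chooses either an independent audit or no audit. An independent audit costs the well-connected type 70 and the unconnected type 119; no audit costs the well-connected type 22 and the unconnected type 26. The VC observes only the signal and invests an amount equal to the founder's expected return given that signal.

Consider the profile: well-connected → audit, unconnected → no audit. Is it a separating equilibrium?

If types separate, audit earns payment 271 and no audit earns 171.
Well-connected: audit gives 271 − 70 = 201; no audit gives 171 − 22 = 149. No deviation. ✓
Unconnected: no audit gives 171 − 26 = 145; audit gives 271 − 119 = 152. Would deviate. ✗

No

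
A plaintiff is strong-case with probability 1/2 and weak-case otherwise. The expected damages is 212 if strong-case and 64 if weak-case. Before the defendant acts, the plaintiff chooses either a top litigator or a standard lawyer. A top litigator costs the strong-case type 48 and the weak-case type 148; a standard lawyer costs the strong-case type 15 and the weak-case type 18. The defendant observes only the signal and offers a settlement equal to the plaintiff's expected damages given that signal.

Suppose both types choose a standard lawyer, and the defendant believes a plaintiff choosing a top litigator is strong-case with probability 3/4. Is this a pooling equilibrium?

No

On the equilibrium path (standard lawyer) the defendant holds the prior 1/2 and pays 1/2·212 + 1/2·64 = 138. Off-path (top litigator) belief 3/4 gives 3/4·212 + 1/4·64 = 175.
Strong-case: standard lawyer gives 138 − 15 = 123; top litigator gives 175 − 48 = 127. Deviates. ✗
Weak-case: standard lawyer gives 138 − 18 = 120; top litigator gives 175 − 148 = 27. Stays. ✓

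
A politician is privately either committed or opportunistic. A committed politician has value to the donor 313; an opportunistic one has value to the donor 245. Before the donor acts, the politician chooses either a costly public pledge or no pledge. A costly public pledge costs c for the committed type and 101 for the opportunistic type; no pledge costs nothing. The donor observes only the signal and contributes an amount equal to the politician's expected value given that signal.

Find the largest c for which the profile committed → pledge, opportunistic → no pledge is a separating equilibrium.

Under separation: pledge → committed (pays 313); no pledge → opportunistic (pays 245).
Opportunistic: 245 − 0 = 245 ≥ 313 − 101 = 212. Holds regardless of c. ✓
Committed: 313 − c ≥ 245 − 0, so c ≤ 313 − 245 = 68.

68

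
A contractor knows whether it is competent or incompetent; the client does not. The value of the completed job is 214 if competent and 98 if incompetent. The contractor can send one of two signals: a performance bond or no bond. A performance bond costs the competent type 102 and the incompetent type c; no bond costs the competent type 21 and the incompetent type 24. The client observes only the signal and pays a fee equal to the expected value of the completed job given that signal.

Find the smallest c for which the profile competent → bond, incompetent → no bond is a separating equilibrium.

140

Under separation: bond → competent (pays 214); no bond → incompetent (pays 98).
Competent: 214 − 102 = 112 ≥ 98 − 21 = 77. Holds regardless of c. ✓
Incompetent: 98 − 24 ≥ 214 − c, so c ≥ 214 − 74 = 140.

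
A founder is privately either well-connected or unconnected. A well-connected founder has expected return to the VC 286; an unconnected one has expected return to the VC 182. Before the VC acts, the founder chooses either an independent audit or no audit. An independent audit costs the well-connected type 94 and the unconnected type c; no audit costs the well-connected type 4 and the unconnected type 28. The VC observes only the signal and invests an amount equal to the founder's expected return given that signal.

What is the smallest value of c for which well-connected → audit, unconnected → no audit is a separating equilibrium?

132

Under separation: audit → well-connected (pays 286); no audit → unconnected (pays 182).
Well-connected: 286 − 94 = 192 ≥ 182 − 4 = 178. Holds regardless of c. ✓
Unconnected: 182 − 28 ≥ 286 − c, so c ≥ 286 − 154 = 132.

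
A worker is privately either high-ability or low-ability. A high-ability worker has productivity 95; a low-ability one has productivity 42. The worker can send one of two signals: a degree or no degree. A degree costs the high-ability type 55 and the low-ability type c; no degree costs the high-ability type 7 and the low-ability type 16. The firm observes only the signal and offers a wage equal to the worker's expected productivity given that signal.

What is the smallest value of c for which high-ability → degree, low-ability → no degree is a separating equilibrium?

Under separation: degree → high-ability (pays 95); no degree → low-ability (pays 42).
High-ability: 95 − 55 = 40 ≥ 42 − 7 = 35. Holds regardless of c. ✓
Low-ability: 42 − 16 ≥ 95 − c, so c ≥ 95 − 26 = 69.

69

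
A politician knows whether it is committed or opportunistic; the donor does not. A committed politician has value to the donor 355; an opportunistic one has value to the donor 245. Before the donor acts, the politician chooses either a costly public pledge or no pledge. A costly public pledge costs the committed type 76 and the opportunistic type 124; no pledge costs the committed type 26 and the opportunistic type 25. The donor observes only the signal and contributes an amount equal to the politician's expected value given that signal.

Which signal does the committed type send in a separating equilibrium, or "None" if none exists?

Try committed → pledge, opportunistic → no pledge:
  If types separate, pledge earns payment 355 and no pledge earns 245.
  Committed: pledge gives 355 − 76 = 279; no pledge gives 245 − 26 = 219. No deviation. ✓
  Opportunistic: no pledge gives 245 − 25 = 220; pledge gives 355 − 124 = 231. Would deviate. ✗
Try committed → no pledge, opportunistic → pledge:
  If types separate, no pledge earns payment 355 and pledge earns 245.
  Committed: no pledge gives 355 − 26 = 329; pledge gives 245 − 76 = 169. No deviation. ✓
  Opportunistic: pledge gives 245 − 124 = 121; no pledge gives 355 − 25 = 330. Would deviate. ✗
Neither assignment is incentive-compatible.

None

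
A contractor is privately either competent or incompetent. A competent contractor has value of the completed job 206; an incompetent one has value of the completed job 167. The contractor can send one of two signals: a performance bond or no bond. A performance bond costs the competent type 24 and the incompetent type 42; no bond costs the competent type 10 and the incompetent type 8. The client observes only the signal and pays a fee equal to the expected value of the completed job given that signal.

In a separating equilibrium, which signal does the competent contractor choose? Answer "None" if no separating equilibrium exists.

None

Try competent → bond, incompetent → no bond:
  If types separate, bond earns payment 206 and no bond earns 167.
  Competent: bond gives 206 − 24 = 182; no bond gives 167 − 10 = 157. No deviation. ✓
  Incompetent: no bond gives 167 − 8 = 159; bond gives 206 − 42 = 164. Would deviate. ✗
Try competent → no bond, incompetent → bond:
  If types separate, no bond earns payment 206 and bond earns 167.
  Competent: no bond gives 206 − 10 = 196; bond gives 167 − 24 = 143. No deviation. ✓
  Incompetent: bond gives 167 − 42 = 125; no bond gives 206 − 8 = 198. Would deviate. ✗
Neither assignment is incentive-compatible.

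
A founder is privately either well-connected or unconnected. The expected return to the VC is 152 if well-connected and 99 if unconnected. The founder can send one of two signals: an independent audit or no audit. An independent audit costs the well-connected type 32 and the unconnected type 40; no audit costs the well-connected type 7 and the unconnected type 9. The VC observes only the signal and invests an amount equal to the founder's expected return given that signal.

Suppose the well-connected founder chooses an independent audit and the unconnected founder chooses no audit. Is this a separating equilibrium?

If types separate, audit earns payment 152 and no audit earns 99.
Well-connected: audit gives 152 − 32 = 120; no audit gives 99 − 7 = 92. No deviation. ✓
Unconnected: no audit gives 99 − 9 = 90; audit gives 152 − 40 = 112. Would deviate. ✗

No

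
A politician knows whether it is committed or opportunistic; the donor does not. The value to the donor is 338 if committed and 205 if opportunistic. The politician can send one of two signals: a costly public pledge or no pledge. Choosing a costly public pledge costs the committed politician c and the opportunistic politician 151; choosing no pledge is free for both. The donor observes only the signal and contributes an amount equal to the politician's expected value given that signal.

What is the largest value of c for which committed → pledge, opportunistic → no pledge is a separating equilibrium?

133

Under separation: pledge → committed (pays 338); no pledge → opportunistic (pays 205).
Opportunistic: 205 − 0 = 205 ≥ 338 − 151 = 187. Holds regardless of c. ✓
Committed: 338 − c ≥ 205 − 0, so c ≤ 338 − 205 = 133.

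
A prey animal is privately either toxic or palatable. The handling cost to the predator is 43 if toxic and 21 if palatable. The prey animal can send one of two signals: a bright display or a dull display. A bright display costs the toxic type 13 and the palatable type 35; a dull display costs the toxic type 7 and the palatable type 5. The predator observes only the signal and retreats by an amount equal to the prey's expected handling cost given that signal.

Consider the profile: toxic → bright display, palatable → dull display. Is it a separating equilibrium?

If types separate, bright display earns payment 43 and dull display earns 21.
Toxic: bright display gives 43 − 13 = 30; dull display gives 21 − 7 = 14. No deviation. ✓
Palatable: dull display gives 21 − 5 = 16; bright display gives 43 − 35 = 8. No deviation. ✓
Both incentive constraints hold.

Yes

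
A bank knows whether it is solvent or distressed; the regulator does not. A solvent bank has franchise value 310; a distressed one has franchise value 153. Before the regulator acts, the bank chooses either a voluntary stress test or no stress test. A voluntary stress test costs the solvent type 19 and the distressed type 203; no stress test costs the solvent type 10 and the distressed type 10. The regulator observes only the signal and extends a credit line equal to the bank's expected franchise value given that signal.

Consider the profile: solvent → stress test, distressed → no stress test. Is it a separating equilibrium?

If types separate, stress test earns payment 310 and no stress test earns 153.
Solvent: stress test gives 310 − 19 = 291; no stress test gives 153 − 10 = 143. No deviation. ✓
Distressed: no stress test gives 153 − 10 = 143; stress test gives 310 − 203 = 107. No deviation. ✓
Both incentive constraints hold.

Yes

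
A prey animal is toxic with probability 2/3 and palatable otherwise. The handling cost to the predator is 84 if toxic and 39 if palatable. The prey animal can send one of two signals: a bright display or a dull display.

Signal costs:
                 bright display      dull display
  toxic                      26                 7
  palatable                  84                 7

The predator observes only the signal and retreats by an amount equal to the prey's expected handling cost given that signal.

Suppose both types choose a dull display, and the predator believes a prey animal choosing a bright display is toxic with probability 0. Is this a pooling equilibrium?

Yes

At the pooled signal (dull display) the predator holds the prior 2/3 and pays 2/3·84 + 1/3·39 = 69. Off-path (bright display) belief 0 gives 0·84 + 1·39 = 39.
Toxic: dull display gives 69 − 7 = 62; bright display gives 39 − 26 = 13. Stays. ✓
Palatable: dull display gives 69 − 7 = 62; bright display gives 39 − 84 = -45. Stays. ✓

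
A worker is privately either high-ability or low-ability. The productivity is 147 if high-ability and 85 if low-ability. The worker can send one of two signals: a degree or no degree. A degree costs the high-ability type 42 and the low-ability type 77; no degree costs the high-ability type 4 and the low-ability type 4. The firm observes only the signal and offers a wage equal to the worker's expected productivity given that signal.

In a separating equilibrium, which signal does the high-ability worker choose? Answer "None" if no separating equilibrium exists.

Try high-ability → degree, low-ability → no degree:
  If types separate, degree earns payment 147 and no degree earns 85.
  High-ability: degree gives 147 − 42 = 105; no degree gives 85 − 4 = 81. No deviation. ✓
  Low-ability: no degree gives 85 − 4 = 81; degree gives 147 − 77 = 70. No deviation. ✓
Both hold — the high-ability type sends degree.

degree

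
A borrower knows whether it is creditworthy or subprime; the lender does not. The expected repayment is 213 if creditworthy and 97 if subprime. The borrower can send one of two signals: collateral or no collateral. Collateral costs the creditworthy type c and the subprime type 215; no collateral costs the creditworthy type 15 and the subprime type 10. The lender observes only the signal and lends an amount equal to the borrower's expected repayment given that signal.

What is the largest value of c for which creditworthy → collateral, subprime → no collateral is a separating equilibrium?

Under separation: collateral → creditworthy (pays 213); no collateral → subprime (pays 97).
Subprime: 97 − 10 = 87 ≥ 213 − 215 = -2. Holds regardless of c. ✓
Creditworthy: 213 − c ≥ 97 − 15, so c ≤ 213 − 82 = 131.

131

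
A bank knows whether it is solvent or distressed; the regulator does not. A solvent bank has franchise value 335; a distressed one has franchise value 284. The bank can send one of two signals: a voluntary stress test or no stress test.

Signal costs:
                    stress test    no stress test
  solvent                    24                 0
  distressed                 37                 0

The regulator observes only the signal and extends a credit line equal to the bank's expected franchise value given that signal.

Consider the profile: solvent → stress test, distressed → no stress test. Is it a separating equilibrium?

No

If types separate, stress test earns payment 335 and no stress test earns 284.
Solvent: stress test gives 335 − 24 = 311; no stress test gives 284 − 0 = 284. No deviation. ✓
Distressed: no stress test gives 284 − 0 = 284; stress test gives 335 − 37 = 298. Would deviate. ✗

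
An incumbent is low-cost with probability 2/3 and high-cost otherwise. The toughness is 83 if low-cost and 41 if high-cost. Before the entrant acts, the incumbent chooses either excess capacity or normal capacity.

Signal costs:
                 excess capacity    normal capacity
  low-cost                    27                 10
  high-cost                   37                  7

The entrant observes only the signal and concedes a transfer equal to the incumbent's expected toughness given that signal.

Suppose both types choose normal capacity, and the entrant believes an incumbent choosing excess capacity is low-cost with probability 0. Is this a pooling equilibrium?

Yes

At the pooled signal (normal capacity) the entrant holds the prior 2/3 and pays 2/3·83 + 1/3·41 = 69. Off-path (excess capacity) belief 0 gives 0·83 + 1·41 = 41.
Low-cost: normal capacity gives 69 − 10 = 59; excess capacity gives 41 − 27 = 14. Stays. ✓
High-cost: normal capacity gives 69 − 7 = 62; excess capacity gives 41 − 37 = 4. Stays. ✓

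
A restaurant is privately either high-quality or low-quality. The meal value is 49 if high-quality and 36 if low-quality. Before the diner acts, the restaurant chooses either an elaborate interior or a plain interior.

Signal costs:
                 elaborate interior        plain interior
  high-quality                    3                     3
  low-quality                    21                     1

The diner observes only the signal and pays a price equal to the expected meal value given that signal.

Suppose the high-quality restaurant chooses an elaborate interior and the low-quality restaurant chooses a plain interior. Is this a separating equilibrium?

Yes

If types separate, elaborate interior earns payment 49 and plain interior earns 36.
High-quality: elaborate interior gives 49 − 3 = 46; plain interior gives 36 − 3 = 33. No deviation. ✓
Low-quality: plain interior gives 36 − 1 = 35; elaborate interior gives 49 − 21 = 28. No deviation. ✓
Both incentive constraints hold.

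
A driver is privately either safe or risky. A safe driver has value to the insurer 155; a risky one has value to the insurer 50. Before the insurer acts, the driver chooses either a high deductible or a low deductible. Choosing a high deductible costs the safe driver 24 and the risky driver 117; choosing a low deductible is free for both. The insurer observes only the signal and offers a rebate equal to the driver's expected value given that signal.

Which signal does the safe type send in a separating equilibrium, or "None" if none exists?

high deductible

Try safe → high deductible, risky → low deductible:
  Under separation the insurer infers type exactly: high deductible → safe (pays 155), low deductible → risky (pays 50).
  Safe: high deductible gives 155 − 24 = 131; low deductible gives 50 − 0 = 50. No deviation. ✓
  Risky: low deductible gives 50 − 0 = 50; high deductible gives 155 − 117 = 38. No deviation. ✓
Both hold — the safe type sends high deductible.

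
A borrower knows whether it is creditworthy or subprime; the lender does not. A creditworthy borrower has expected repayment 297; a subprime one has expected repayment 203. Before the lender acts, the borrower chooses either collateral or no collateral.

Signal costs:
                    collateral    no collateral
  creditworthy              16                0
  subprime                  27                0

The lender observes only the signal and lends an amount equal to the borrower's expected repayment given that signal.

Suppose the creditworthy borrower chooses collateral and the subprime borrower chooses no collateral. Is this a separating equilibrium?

No

If types separate, collateral earns payment 297 and no collateral earns 203.
Creditworthy: collateral gives 297 − 16 = 281; no collateral gives 203 − 0 = 203. No deviation. ✓
Subprime: no collateral gives 203 − 0 = 203; collateral gives 297 − 27 = 270. Would deviate. ✗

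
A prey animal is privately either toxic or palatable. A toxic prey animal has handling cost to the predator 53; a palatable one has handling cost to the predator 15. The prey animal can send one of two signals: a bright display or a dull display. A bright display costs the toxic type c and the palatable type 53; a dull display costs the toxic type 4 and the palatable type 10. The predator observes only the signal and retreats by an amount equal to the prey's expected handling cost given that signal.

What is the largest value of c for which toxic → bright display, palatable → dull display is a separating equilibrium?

Under separation: bright display → toxic (pays 53); dull display → palatable (pays 15).
Palatable: 15 − 10 = 5 ≥ 53 − 53 = 0. Holds regardless of c. ✓
Toxic: 53 − c ≥ 15 − 4, so c ≤ 53 − 11 = 42.

42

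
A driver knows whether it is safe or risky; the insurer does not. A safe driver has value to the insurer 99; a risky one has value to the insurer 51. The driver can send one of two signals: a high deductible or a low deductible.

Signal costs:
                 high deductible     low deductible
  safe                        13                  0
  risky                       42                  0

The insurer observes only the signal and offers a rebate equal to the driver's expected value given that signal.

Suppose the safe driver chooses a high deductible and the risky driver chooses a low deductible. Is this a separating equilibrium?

If types separate, high deductible earns payment 99 and low deductible earns 51.
Safe: high deductible gives 99 − 13 = 86; low deductible gives 51 − 0 = 51. No deviation. ✓
Risky: low deductible gives 51 − 0 = 51; high deductible gives 99 − 42 = 57. Would deviate. ✗

No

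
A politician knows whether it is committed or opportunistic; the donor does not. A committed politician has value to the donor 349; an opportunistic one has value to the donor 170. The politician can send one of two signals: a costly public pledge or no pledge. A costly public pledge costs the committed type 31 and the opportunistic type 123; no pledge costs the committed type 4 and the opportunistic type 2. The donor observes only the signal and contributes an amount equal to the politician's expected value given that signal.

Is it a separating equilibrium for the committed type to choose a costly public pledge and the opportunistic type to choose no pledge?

No

Under separation the donor infers type exactly: pledge → committed (pays 349), no pledge → opportunistic (pays 170).
Committed: pledge gives 349 − 31 = 318; no pledge gives 170 − 4 = 166. No deviation. ✓
Opportunistic: no pledge gives 170 − 2 = 168; pledge gives 349 − 123 = 226. Would deviate. ✗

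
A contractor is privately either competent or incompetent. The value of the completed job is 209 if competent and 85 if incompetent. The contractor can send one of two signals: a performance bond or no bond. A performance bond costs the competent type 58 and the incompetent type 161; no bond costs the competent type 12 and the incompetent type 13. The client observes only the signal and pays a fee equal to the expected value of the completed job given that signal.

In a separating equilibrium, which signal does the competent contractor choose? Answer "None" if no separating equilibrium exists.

Try competent → bond, incompetent → no bond:
  Under separation the client infers type exactly: bond → competent (pays 209), no bond → incompetent (pays 85).
  Competent: bond gives 209 − 58 = 151; no bond gives 85 − 12 = 73. No deviation. ✓
  Incompetent: no bond gives 85 − 13 = 72; bond gives 209 − 161 = 48. No deviation. ✓
Both hold — the competent type sends bond.

bond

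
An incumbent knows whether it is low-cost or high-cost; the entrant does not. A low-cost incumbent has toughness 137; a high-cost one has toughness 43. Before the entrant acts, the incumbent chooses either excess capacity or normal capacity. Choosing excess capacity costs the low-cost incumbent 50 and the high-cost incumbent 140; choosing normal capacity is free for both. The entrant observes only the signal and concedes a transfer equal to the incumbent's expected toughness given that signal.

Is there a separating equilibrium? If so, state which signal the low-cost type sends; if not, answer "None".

excess capacity

Try low-cost → excess capacity, high-cost → normal capacity:
  Under separation the entrant infers type exactly: excess capacity → low-cost (pays 137), normal capacity → high-cost (pays 43).
  Low-cost: excess capacity gives 137 − 50 = 87; normal capacity gives 43 − 0 = 43. No deviation. ✓
  High-cost: normal capacity gives 43 − 0 = 43; excess capacity gives 137 − 140 = -3. No deviation. ✓
Both hold — the low-cost type sends excess capacity.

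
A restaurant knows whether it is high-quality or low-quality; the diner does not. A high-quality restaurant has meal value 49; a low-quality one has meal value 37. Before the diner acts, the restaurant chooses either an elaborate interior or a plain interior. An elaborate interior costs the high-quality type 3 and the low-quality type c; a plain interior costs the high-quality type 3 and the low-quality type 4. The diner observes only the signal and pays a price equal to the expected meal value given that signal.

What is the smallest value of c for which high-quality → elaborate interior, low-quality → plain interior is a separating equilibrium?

Under separation: elaborate interior → high-quality (pays 49); plain interior → low-quality (pays 37).
High-quality: 49 − 3 = 46 ≥ 37 − 3 = 34. Holds regardless of c. ✓
Low-quality: 37 − 4 ≥ 49 − c, so c ≥ 49 − 33 = 16.

16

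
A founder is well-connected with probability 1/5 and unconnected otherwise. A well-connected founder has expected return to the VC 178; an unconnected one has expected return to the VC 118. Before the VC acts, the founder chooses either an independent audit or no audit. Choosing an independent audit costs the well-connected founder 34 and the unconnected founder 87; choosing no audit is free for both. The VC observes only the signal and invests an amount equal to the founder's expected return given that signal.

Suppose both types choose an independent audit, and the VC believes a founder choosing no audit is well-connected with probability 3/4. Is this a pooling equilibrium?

On the equilibrium path (audit) the VC holds the prior 1/5 and pays 1/5·178 + 4/5·118 = 130. Off-path (no audit) belief 3/4 gives 3/4·178 + 1/4·118 = 163.
Well-connected: audit gives 130 − 34 = 96; no audit gives 163 − 0 = 163. Deviates. ✗
Unconnected: audit gives 130 − 87 = 43; no audit gives 163 − 0 = 163. Deviates. ✗

No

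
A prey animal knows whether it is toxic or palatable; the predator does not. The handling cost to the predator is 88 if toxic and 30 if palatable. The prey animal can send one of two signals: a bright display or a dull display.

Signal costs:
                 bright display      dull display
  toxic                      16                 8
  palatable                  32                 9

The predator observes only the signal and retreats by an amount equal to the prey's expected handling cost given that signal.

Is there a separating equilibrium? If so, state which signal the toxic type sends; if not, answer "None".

None

Try toxic → bright display, palatable → dull display:
  If types separate, bright display earns payment 88 and dull display earns 30.
  Toxic: bright display gives 88 − 16 = 72; dull display gives 30 − 8 = 22. No deviation. ✓
  Palatable: dull display gives 30 − 9 = 21; bright display gives 88 − 32 = 56. Would deviate. ✗
Try toxic → dull display, palatable → bright display:
  If types separate, dull display earns payment 88 and bright display earns 30.
  Toxic: dull display gives 88 − 8 = 80; bright display gives 30 − 16 = 14. No deviation. ✓
  Palatable: bright display gives 30 − 32 = -2; dull display gives 88 − 9 = 79. Would deviate. ✗
Neither assignment is incentive-compatible.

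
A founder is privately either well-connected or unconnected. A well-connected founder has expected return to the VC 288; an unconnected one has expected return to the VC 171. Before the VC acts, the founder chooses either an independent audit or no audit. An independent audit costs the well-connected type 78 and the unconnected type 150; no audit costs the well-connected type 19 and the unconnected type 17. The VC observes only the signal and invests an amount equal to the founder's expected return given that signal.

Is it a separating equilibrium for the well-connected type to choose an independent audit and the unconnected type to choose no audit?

If types separate, audit earns payment 288 and no audit earns 171.
Well-connected: audit gives 288 − 78 = 210; no audit gives 171 − 19 = 152. No deviation. ✓
Unconnected: no audit gives 171 − 17 = 154; audit gives 288 − 150 = 138. No deviation. ✓
Neither type gains from mimicking the other.

Yes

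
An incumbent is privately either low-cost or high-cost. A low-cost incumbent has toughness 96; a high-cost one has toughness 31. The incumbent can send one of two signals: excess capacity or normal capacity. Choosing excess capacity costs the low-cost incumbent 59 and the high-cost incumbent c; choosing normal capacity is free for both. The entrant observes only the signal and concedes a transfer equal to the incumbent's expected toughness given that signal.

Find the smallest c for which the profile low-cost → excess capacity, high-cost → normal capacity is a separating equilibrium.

65

Under separation: excess capacity → low-cost (pays 96); normal capacity → high-cost (pays 31).
Low-cost: 96 − 59 = 37 ≥ 31 − 0 = 31. Holds regardless of c. ✓
High-cost: 31 − 0 ≥ 96 − c, so c ≥ 96 − 31 = 65.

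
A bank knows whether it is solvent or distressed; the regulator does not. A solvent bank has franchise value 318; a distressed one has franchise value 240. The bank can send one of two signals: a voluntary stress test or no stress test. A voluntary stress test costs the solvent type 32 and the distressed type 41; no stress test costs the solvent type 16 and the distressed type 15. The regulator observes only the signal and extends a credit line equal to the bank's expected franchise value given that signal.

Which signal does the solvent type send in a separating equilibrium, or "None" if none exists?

Try solvent → stress test, distressed → no stress test:
  If types separate, stress test earns payment 318 and no stress test earns 240.
  Solvent: stress test gives 318 − 32 = 286; no stress test gives 240 − 16 = 224. No deviation. ✓
  Distressed: no stress test gives 240 − 15 = 225; stress test gives 318 − 41 = 277. Would deviate. ✗
Try solvent → no stress test, distressed → stress test:
  If types separate, no stress test earns payment 318 and stress test earns 240.
  Solvent: no stress test gives 318 − 16 = 302; stress test gives 240 − 32 = 208. No deviation. ✓
  Distressed: stress test gives 240 − 41 = 199; no stress test gives 318 − 15 = 303. Would deviate. ✗
Neither assignment is incentive-compatible.

None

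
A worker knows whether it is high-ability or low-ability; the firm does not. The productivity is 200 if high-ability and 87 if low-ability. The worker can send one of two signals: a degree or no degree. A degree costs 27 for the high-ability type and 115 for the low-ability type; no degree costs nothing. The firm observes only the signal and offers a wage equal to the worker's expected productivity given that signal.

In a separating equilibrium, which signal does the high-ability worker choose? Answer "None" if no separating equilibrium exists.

degree

Try high-ability → degree, low-ability → no degree:
  If types separate, degree earns payment 200 and no degree earns 87.
  High-ability: degree gives 200 − 27 = 173; no degree gives 87 − 0 = 87. No deviation. ✓
  Low-ability: no degree gives 87 − 0 = 87; degree gives 200 − 115 = 85. No deviation. ✓
Both hold — the high-ability type sends degree.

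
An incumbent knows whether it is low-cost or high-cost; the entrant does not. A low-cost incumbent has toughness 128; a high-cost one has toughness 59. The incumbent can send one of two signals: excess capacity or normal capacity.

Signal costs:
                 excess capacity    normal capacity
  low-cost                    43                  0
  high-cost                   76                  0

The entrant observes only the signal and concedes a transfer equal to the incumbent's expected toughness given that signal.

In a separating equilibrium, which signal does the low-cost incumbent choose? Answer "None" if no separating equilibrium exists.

excess capacity

Try low-cost → excess capacity, high-cost → normal capacity:
  If types separate, excess capacity earns payment 128 and normal capacity earns 59.
  Low-cost: excess capacity gives 128 − 43 = 85; normal capacity gives 59 − 0 = 59. No deviation. ✓
  High-cost: normal capacity gives 59 − 0 = 59; excess capacity gives 128 − 76 = 52. No deviation. ✓
Both hold — the low-cost type sends excess capacity.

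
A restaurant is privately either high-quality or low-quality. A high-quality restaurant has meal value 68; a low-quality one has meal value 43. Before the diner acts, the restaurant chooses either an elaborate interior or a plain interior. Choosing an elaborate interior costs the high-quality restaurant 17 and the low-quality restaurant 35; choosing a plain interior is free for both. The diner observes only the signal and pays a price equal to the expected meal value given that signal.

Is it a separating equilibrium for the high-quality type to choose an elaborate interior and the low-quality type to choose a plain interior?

Yes

Under separation the diner infers type exactly: elaborate interior → high-quality (pays 68), plain interior → low-quality (pays 43).
High-quality: elaborate interior gives 68 − 17 = 51; plain interior gives 43 − 0 = 43. No deviation. ✓
Low-quality: plain interior gives 43 − 0 = 43; elaborate interior gives 68 − 35 = 33. No deviation. ✓
Neither type gains from mimicking the other.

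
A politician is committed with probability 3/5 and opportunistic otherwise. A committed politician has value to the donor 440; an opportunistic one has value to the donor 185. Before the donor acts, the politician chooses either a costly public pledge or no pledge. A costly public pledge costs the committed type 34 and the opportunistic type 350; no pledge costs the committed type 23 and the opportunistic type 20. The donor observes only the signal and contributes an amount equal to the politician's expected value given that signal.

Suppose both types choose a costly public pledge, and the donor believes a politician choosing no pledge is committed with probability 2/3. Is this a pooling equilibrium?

On the equilibrium path (pledge) the donor holds the prior 3/5 and pays 3/5·440 + 2/5·185 = 338. Off-path (no pledge) belief 2/3 gives 2/3·440 + 1/3·185 = 355.
Committed: pledge gives 338 − 34 = 304; no pledge gives 355 − 23 = 332. Deviates. ✗
Opportunistic: pledge gives 338 − 350 = -12; no pledge gives 355 − 20 = 335. Deviates. ✗

No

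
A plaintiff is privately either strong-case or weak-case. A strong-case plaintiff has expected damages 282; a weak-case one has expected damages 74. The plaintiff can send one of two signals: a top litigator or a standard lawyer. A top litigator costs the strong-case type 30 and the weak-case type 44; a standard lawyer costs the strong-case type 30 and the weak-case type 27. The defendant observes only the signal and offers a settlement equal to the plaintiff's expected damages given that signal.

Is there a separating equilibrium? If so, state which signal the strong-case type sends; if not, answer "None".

None

Try strong-case → top litigator, weak-case → standard lawyer:
  If types separate, top litigator earns payment 282 and standard lawyer earns 74.
  Strong-case: top litigator gives 282 − 30 = 252; standard lawyer gives 74 − 30 = 44. No deviation. ✓
  Weak-case: standard lawyer gives 74 − 27 = 47; top litigator gives 282 − 44 = 238. Would deviate. ✗
Try strong-case → standard lawyer, weak-case → top litigator:
  If types separate, standard lawyer earns payment 282 and top litigator earns 74.
  Strong-case: standard lawyer gives 282 − 30 = 252; top litigator gives 74 − 30 = 44. No deviation. ✓
  Weak-case: top litigator gives 74 − 44 = 30; standard lawyer gives 282 − 27 = 255. Would deviate. ✗
Neither assignment is incentive-compatible.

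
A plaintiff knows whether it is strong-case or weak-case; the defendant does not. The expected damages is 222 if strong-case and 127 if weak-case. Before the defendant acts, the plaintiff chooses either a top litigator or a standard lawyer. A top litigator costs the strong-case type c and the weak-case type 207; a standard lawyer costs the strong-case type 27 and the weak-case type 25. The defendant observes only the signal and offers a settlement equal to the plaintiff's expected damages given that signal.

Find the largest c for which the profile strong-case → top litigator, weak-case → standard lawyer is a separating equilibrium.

122

Under separation: top litigator → strong-case (pays 222); standard lawyer → weak-case (pays 127).
Weak-case: 127 − 25 = 102 ≥ 222 − 207 = 15. Holds regardless of c. ✓
Strong-case: 222 − c ≥ 127 − 27, so c ≤ 222 − 100 = 122.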